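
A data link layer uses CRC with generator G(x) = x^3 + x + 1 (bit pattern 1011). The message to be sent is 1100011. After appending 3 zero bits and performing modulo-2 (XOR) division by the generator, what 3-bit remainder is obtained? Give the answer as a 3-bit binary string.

Append 3 zeros: 1100011000. Divide by 1011 (XOR where the leading bit is 1):
  pos 0: 1100 XOR 1011 = 0111
  pos 1: 1110 XOR 1011 = 0101
  pos 2: 1011 XOR 1011 = 0000
  pos 6: 1000 XOR 1011 = 0011
Remainder (last 3 bits) = 011. This is the CRC / FCS.

011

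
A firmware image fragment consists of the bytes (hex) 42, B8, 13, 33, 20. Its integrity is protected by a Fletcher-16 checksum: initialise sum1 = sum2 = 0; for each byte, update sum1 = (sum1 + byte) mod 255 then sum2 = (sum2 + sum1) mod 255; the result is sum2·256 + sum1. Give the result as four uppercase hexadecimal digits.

Running sums (mod 255):
  after byte 0 (42): sum1=66, sum2=66
  after byte 1 (B8): sum1=250, sum2=61
  after byte 2 (13): sum1=14, sum2=75
  after byte 3 (33): sum1=65, sum2=140
  after byte 4 (20): sum1=97, sum2=237
Checksum = sum2·256 + sum1 = 237·256 + 97 = 60769 = 0xED61.

ED61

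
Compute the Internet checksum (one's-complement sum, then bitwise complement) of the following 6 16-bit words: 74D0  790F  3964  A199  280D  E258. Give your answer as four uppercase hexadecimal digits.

2CBC

One's-complement addition (fold any carry out of bit 15 back into bit 0):
  0x74D0 + 0x790F = 0x0EDDF
  0xEDDF + 0x3964 = 0x12743 → wrap carry → 0x2744
  0x2744 + 0xA199 = 0x0C8DD
  0xC8DD + 0x280D = 0x0F0EA
  0xF0EA + 0xE258 = 0x1D342 → wrap carry → 0xD343
One's-complement sum = 0xD343.
Checksum = ~0xD343 & 0xFFFF = 0x2CBC.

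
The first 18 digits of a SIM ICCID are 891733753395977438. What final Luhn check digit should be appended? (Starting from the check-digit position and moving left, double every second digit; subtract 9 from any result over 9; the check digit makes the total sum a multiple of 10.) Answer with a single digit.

Partial digits right→left: 8 3 4 7 7 9 5 9 3 3 5 7 3 3 7 1 9 8
Double every second digit counting from the check-digit position (so the 1st, 3rd, 5th, ... of the partial from the right).
  doubled (with −9 where >9): 7 8 5 1 6 1 6 5 9 → sum 48
  kept as-is: 3 7 9 9 3 7 3 1 8 → sum 50
Total = 48 + 50 = 98.
Check digit = (10 − (98 mod 10)) mod 10 = 2.

2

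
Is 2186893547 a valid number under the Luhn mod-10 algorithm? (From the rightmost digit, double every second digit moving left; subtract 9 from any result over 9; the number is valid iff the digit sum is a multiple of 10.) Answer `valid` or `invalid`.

From the right, keep odd positions and double even positions (subtract 9 from any doubled value over 9):
  doubled (positions 2,4,...): 8 6 7 7 4 → sum 32
  kept (positions 1,3,...): 7 5 9 6 1 → sum 28
Total = 60.
60 mod 10 = 0, so the number is valid.

valid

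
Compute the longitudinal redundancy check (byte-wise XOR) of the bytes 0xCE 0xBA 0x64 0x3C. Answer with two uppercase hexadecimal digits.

2C

XOR the bytes together:
  start with 0xCE
  0xCE ⊕ 0xBA = 0x74
  0x74 ⊕ 0x64 = 0x10
  0x10 ⊕ 0x3C = 0x2C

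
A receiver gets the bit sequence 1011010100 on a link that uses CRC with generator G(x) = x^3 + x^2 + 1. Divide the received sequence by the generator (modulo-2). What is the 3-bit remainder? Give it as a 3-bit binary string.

Modulo-2 division of 1011010100 by 1101:
  pos 0: 1011 XOR 1101 = 0110
  pos 1: 1100 XOR 1101 = 0001
  pos 4: 1101 XOR 1101 = 0000
Remainder = 000 (zero — the frame passes the CRC check).

000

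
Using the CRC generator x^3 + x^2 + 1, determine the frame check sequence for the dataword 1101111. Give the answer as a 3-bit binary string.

001

Append 3 zeros: 1101111000. Divide by 1101 (XOR where the leading bit is 1):
  pos 0: 1101 XOR 1101 = 0000
  pos 4: 1110 XOR 1101 = 0011
  pos 6: 1100 XOR 1101 = 0001
Remainder (last 3 bits) = 001. This is the CRC / FCS.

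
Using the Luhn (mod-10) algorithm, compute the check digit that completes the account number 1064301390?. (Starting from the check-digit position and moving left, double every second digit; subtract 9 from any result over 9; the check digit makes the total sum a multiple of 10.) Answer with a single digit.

6

Partial digits right→left: 0 9 3 1 0 3 4 6 0 1
Double every second digit counting from the check-digit position (so the 1st, 3rd, 5th, ... of the partial from the right).
  doubled (with −9 where >9): 0 6 0 8 0 → sum 14
  kept as-is: 9 1 3 6 1 → sum 20
Total = 14 + 20 = 34.
Check digit = (10 − (34 mod 10)) mod 10 = 6.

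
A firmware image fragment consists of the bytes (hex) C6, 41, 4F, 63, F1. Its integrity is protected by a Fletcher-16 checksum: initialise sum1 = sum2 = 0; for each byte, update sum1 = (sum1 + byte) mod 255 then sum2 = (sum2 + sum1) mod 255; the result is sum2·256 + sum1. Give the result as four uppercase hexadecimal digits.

8DAC

Running sums (mod 255):
  after byte 0 (C6): sum1=198, sum2=198
  after byte 1 (41): sum1=8, sum2=206
  after byte 2 (4F): sum1=87, sum2=38
  after byte 3 (63): sum1=186, sum2=224
  after byte 4 (F1): sum1=172, sum2=141
Checksum = sum2·256 + sum1 = 141·256 + 172 = 36268 = 0x8DAC.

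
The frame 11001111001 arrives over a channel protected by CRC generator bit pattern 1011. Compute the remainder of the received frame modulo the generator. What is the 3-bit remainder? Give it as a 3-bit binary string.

Modulo-2 division of 11001111001 by 1011:
  pos 0: 1100 XOR 1011 = 0111
  pos 1: 1111 XOR 1011 = 0100
  pos 2: 1001 XOR 1011 = 0010
  pos 4: 1011 XOR 1011 = 0000
Remainder = 001 (nonzero — an error is detected).

001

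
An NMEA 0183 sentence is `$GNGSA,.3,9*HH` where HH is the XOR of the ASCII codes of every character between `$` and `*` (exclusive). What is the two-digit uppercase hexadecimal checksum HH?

78

XOR the ASCII codes of the payload characters:
  'G' = 0x47 → acc = 0x47
  'N' = 0x4E → acc = 0x09
  'G' = 0x47 → acc = 0x4E
  'S' = 0x53 → acc = 0x1D
  'A' = 0x41 → acc = 0x5C
  ',' = 0x2C → acc = 0x70
  '.' = 0x2E → acc = 0x5E
  '3' = 0x33 → acc = 0x6D
  ',' = 0x2C → acc = 0x41
  '9' = 0x39 → acc = 0x78
Checksum = 0x78.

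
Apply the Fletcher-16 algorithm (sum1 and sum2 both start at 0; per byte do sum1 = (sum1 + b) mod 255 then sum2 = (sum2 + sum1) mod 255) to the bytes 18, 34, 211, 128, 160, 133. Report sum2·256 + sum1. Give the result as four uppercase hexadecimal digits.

Running sums (mod 255):
  after byte 0 (18): sum1=18, sum2=18
  after byte 1 (34): sum1=52, sum2=70
  after byte 2 (211): sum1=8, sum2=78
  after byte 3 (128): sum1=136, sum2=214
  after byte 4 (160): sum1=41, sum2=0
  after byte 5 (133): sum1=174, sum2=174
Checksum = sum2·256 + sum1 = 174·256 + 174 = 44718 = 0xAEAE.

AEAE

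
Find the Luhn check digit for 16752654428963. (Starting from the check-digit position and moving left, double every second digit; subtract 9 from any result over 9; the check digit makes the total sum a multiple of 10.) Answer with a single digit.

Partial digits right→left: 3 6 9 8 2 4 4 5 6 2 5 7 6 1
Double every second digit counting from the check-digit position (so the 1st, 3rd, 5th, ... of the partial from the right).
  doubled (with −9 where >9): 6 9 4 8 3 1 3 → sum 34
  kept as-is: 6 8 4 5 2 7 1 → sum 33
Total = 34 + 33 = 67.
Check digit = (10 − (67 mod 10)) mod 10 = 3.

3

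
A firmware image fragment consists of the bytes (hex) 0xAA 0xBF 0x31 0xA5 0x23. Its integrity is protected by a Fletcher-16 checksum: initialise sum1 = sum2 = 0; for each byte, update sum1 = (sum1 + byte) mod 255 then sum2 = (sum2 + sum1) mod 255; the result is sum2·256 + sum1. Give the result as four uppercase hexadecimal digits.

Running sums (mod 255):
  after byte 0 (0xAA): sum1=170, sum2=170
  after byte 1 (0xBF): sum1=106, sum2=21
  after byte 2 (0x31): sum1=155, sum2=176
  after byte 3 (0xA5): sum1=65, sum2=241
  after byte 4 (0x23): sum1=100, sum2=86
Checksum = sum2·256 + sum1 = 86·256 + 100 = 22116 = 0x5664.

5664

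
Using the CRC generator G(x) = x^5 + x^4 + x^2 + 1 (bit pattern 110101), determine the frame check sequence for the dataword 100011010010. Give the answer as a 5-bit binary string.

10110

Append 5 zeros: 10001101001000000. Divide by 110101 (XOR where the leading bit is 1):
  pos 0: 100011 XOR 110101 = 010110
  pos 1: 101100 XOR 110101 = 011001
  pos 2: 110011 XOR 110101 = 000110
  pos 5: 110001 XOR 110101 = 000100
  pos 8: 100000 XOR 110101 = 010101
  pos 9: 101010 XOR 110101 = 011111
  pos 10: 111110 XOR 110101 = 001011
Remainder (last 5 bits) = 10110. This is the CRC / FCS.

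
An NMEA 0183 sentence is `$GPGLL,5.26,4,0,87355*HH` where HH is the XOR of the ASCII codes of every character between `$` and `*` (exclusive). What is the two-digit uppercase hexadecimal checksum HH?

77

XOR the ASCII codes of the payload characters:
  'G' = 0x47 → acc = 0x47
  'P' = 0x50 → acc = 0x17
  'G' = 0x47 → acc = 0x50
  'L' = 0x4C → acc = 0x1C
  'L' = 0x4C → acc = 0x50
  ',' = 0x2C → acc = 0x7C
  '5' = 0x35 → acc = 0x49
  '.' = 0x2E → acc = 0x67
  '2' = 0x32 → acc = 0x55
  '6' = 0x36 → acc = 0x63
  ',' = 0x2C → acc = 0x4F
  '4' = 0x34 → acc = 0x7B
  ',' = 0x2C → acc = 0x57
  '0' = 0x30 → acc = 0x67
  ',' = 0x2C → acc = 0x4B
  '8' = 0x38 → acc = 0x73
  '7' = 0x37 → acc = 0x44
  '3' = 0x33 → acc = 0x77
  '5' = 0x35 → acc = 0x42
  '5' = 0x35 → acc = 0x77
Checksum = 0x77.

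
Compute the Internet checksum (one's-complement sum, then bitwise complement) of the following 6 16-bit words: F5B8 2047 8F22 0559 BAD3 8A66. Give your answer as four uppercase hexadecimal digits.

One's-complement addition (fold any carry out of bit 15 back into bit 0):
  0xF5B8 + 0x2047 = 0x115FF → wrap carry → 0x1600
  0x1600 + 0x8F22 = 0x0A522
  0xA522 + 0x0559 = 0x0AA7B
  0xAA7B + 0xBAD3 = 0x1654E → wrap carry → 0x654F
  0x654F + 0x8A66 = 0x0EFB5
One's-complement sum = 0xEFB5.
Checksum = ~0xEFB5 & 0xFFFF = 0x104A.

104A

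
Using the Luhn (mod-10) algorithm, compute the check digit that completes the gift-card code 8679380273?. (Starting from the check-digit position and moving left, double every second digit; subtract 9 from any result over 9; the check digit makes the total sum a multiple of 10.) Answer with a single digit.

Partial digits right→left: 3 7 2 0 8 3 9 7 6 8
Double every second digit counting from the check-digit position (so the 1st, 3rd, 5th, ... of the partial from the right).
  doubled (with −9 where >9): 6 4 7 9 3 → sum 29
  kept as-is: 7 0 3 7 8 → sum 25
Total = 29 + 25 = 54.
Check digit = (10 − (54 mod 10)) mod 10 = 6.

6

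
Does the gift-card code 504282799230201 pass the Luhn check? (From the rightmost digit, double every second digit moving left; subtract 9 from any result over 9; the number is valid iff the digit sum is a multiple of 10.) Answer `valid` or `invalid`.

valid

From the right, keep odd positions and double even positions (subtract 9 from any doubled value over 9):
  doubled (positions 2,4,...): 0 0 4 9 4 4 0 → sum 21
  kept (positions 1,3,...): 1 2 3 9 7 8 4 5 → sum 39
Total = 60.
60 mod 10 = 0, so the number is valid.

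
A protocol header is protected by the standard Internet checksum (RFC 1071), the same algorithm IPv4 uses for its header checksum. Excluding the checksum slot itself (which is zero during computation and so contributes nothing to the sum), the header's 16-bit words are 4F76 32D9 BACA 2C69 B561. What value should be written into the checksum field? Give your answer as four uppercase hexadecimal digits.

E11A

One's-complement addition (fold any carry out of bit 15 back into bit 0):
  0x4F76 + 0x32D9 = 0x0824F
  0x824F + 0xBACA = 0x13D19 → wrap carry → 0x3D1A
  0x3D1A + 0x2C69 = 0x06983
  0x6983 + 0xB561 = 0x11EE4 → wrap carry → 0x1EE5
One's-complement sum = 0x1EE5.
Checksum = ~0x1EE5 & 0xFFFF = 0xE11A.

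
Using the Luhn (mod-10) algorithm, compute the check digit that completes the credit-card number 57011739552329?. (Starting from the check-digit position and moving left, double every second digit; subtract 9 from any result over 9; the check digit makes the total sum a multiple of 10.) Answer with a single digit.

Partial digits right→left: 9 2 3 2 5 5 9 3 7 1 1 0 7 5
Double every second digit counting from the check-digit position (so the 1st, 3rd, 5th, ... of the partial from the right).
  doubled (with −9 where >9): 9 6 1 9 5 2 5 → sum 37
  kept as-is: 2 2 5 3 1 0 5 → sum 18
Total = 37 + 18 = 55.
Check digit = (10 − (55 mod 10)) mod 10 = 5.

5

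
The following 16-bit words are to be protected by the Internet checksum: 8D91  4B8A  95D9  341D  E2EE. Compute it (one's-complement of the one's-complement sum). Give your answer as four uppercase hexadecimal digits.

79FE

One's-complement addition (fold any carry out of bit 15 back into bit 0):
  0x8D91 + 0x4B8A = 0x0D91B
  0xD91B + 0x95D9 = 0x16EF4 → wrap carry → 0x6EF5
  0x6EF5 + 0x341D = 0x0A312
  0xA312 + 0xE2EE = 0x18600 → wrap carry → 0x8601
One's-complement sum = 0x8601.
Checksum = ~0x8601 & 0xFFFF = 0x79FE.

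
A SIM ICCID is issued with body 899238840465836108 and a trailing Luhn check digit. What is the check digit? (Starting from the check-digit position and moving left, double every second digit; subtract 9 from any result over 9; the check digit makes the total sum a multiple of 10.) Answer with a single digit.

Partial digits right→left: 8 0 1 6 3 8 5 6 4 0 4 8 8 3 2 9 9 8
Double every second digit counting from the check-digit position (so the 1st, 3rd, 5th, ... of the partial from the right).
  doubled (with −9 where >9): 7 2 6 1 8 8 7 4 9 → sum 52
  kept as-is: 0 6 8 6 0 8 3 9 8 → sum 48
Total = 52 + 48 = 100.
Check digit = (10 − (100 mod 10)) mod 10 = 0.

0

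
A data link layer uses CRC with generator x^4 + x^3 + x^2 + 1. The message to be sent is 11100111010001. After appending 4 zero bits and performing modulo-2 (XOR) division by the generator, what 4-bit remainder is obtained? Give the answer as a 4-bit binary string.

0011

Append 4 zeros: 111001110100010000. Divide by 11101 (XOR where the leading bit is 1):
  pos 0: 11100 XOR 11101 = 00001
  pos 4: 11110 XOR 11101 = 00011
  pos 7: 11100 XOR 11101 = 00001
  pos 11: 10100 XOR 11101 = 01001
  pos 12: 10010 XOR 11101 = 01111
  pos 13: 11110 XOR 11101 = 00011
Remainder (last 4 bits) = 0011. This is the CRC / FCS.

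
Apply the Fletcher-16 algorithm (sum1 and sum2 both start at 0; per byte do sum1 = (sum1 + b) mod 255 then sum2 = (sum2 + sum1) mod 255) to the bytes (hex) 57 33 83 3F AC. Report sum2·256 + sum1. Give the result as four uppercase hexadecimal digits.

Running sums (mod 255):
  after byte 0 (57): sum1=87, sum2=87
  after byte 1 (33): sum1=138, sum2=225
  after byte 2 (83): sum1=14, sum2=239
  after byte 3 (3F): sum1=77, sum2=61
  after byte 4 (AC): sum1=249, sum2=55
Checksum = sum2·256 + sum1 = 55·256 + 249 = 14329 = 0x37F9.

37F9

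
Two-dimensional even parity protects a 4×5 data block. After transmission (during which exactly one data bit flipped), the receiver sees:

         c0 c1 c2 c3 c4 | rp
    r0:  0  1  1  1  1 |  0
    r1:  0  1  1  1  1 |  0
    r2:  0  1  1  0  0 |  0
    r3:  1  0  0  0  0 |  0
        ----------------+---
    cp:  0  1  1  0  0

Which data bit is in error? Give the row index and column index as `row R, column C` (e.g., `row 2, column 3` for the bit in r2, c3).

Recompute each row's even parity and compare to rp:
  r0: data parity 0, sent rp 0 → ok
  r1: data parity 0, sent rp 0 → ok
  r2: data parity 0, sent rp 0 → ok
  r3: data parity 1, sent rp 0 → mismatch
Recompute each column's even parity and compare to cp:
  c0: data parity 1, sent cp 0 → mismatch
  c1: data parity 1, sent cp 1 → ok
  c2: data parity 1, sent cp 1 → ok
  c3: data parity 0, sent cp 0 → ok
  c4: data parity 0, sent cp 0 → ok
Exactly one row (r3) and one column (c0) fail → the flipped bit is at their intersection.

row 3, column 0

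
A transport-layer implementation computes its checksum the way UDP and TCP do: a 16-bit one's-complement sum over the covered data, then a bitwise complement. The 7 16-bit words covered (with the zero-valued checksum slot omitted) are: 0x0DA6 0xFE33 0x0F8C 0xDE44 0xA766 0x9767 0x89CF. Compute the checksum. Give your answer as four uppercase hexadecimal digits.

3DB7

One's-complement addition (fold any carry out of bit 15 back into bit 0):
  0x0DA6 + 0xFE33 = 0x10BD9 → wrap carry → 0x0BDA
  0x0BDA + 0x0F8C = 0x01B66
  0x1B66 + 0xDE44 = 0x0F9AA
  0xF9AA + 0xA766 = 0x1A110 → wrap carry → 0xA111
  0xA111 + 0x9767 = 0x13878 → wrap carry → 0x3879
  0x3879 + 0x89CF = 0x0C248
One's-complement sum = 0xC248.
Checksum = ~0xC248 & 0xFFFF = 0x3DB7.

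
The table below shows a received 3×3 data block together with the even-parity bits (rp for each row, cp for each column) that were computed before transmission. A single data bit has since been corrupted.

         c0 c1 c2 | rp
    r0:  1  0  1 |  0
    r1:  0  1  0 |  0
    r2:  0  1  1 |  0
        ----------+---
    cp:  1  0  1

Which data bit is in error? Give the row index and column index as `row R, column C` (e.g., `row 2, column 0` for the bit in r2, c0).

row 1, column 2

Recompute each row's even parity and compare to rp:
  r0: data parity 0, sent rp 0 → ok
  r1: data parity 1, sent rp 0 → mismatch
  r2: data parity 0, sent rp 0 → ok
Recompute each column's even parity and compare to cp:
  c0: data parity 1, sent cp 1 → ok
  c1: data parity 0, sent cp 0 → ok
  c2: data parity 0, sent cp 1 → mismatch
Exactly one row (r1) and one column (c2) fail → the flipped bit is at their intersection.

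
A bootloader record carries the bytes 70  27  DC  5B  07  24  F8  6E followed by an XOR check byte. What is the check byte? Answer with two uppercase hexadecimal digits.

65

XOR the bytes together:
  start with 0x70
  0x70 ⊕ 0x27 = 0x57
  0x57 ⊕ 0xDC = 0x8B
  0x8B ⊕ 0x5B = 0xD0
  0xD0 ⊕ 0x07 = 0xD7
  0xD7 ⊕ 0x24 = 0xF3
  0xF3 ⊕ 0xF8 = 0x0B
  0x0B ⊕ 0x6E = 0x65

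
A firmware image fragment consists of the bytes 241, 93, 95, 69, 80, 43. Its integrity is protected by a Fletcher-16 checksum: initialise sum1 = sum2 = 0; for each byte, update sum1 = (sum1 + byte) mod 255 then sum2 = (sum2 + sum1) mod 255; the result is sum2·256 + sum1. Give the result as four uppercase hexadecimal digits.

976F

Running sums (mod 255):
  after byte 0 (241): sum1=241, sum2=241
  after byte 1 (93): sum1=79, sum2=65
  after byte 2 (95): sum1=174, sum2=239
  after byte 3 (69): sum1=243, sum2=227
  after byte 4 (80): sum1=68, sum2=40
  after byte 5 (43): sum1=111, sum2=151
Checksum = sum2·256 + sum1 = 151·256 + 111 = 38767 = 0x976F.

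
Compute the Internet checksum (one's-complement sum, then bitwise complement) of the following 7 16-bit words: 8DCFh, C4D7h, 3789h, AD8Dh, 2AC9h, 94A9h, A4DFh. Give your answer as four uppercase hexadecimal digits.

63EF

One's-complement addition (fold any carry out of bit 15 back into bit 0):
  0x8DCF + 0xC4D7 = 0x152A6 → wrap carry → 0x52A7
  0x52A7 + 0x3789 = 0x08A30
  0x8A30 + 0xAD8D = 0x137BD → wrap carry → 0x37BE
  0x37BE + 0x2AC9 = 0x06287
  0x6287 + 0x94A9 = 0x0F730
  0xF730 + 0xA4DF = 0x19C0F → wrap carry → 0x9C10
One's-complement sum = 0x9C10.
Checksum = ~0x9C10 & 0xFFFF = 0x63EF.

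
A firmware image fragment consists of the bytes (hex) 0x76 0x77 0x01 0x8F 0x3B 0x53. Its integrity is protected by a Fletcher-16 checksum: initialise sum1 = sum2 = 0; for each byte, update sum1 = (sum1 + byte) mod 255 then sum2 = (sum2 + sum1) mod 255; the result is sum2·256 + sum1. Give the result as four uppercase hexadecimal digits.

Running sums (mod 255):
  after byte 0 (0x76): sum1=118, sum2=118
  after byte 1 (0x77): sum1=237, sum2=100
  after byte 2 (0x01): sum1=238, sum2=83
  after byte 3 (0x8F): sum1=126, sum2=209
  after byte 4 (0x3B): sum1=185, sum2=139
  after byte 5 (0x53): sum1=13, sum2=152
Checksum = sum2·256 + sum1 = 152·256 + 13 = 38925 = 0x980D.

980D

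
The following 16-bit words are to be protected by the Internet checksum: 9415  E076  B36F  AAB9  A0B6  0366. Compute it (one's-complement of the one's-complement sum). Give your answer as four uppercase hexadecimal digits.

One's-complement addition (fold any carry out of bit 15 back into bit 0):
  0x9415 + 0xE076 = 0x1748B → wrap carry → 0x748C
  0x748C + 0xB36F = 0x127FB → wrap carry → 0x27FC
  0x27FC + 0xAAB9 = 0x0D2B5
  0xD2B5 + 0xA0B6 = 0x1736B → wrap carry → 0x736C
  0x736C + 0x0366 = 0x076D2
One's-complement sum = 0x76D2.
Checksum = ~0x76D2 & 0xFFFF = 0x892D.

892D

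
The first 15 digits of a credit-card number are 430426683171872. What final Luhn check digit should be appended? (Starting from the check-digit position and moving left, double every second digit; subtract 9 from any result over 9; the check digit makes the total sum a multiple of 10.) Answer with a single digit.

Partial digits right→left: 2 7 8 1 7 1 3 8 6 6 2 4 0 3 4
Double every second digit counting from the check-digit position (so the 1st, 3rd, 5th, ... of the partial from the right).
  doubled (with −9 where >9): 4 7 5 6 3 4 0 8 → sum 37
  kept as-is: 7 1 1 8 6 4 3 → sum 30
Total = 37 + 30 = 67.
Check digit = (10 − (67 mod 10)) mod 10 = 3.

3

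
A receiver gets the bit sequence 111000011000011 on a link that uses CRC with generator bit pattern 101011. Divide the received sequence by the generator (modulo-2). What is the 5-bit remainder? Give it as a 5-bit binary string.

Modulo-2 division of 111000011000011 by 101011:
  pos 0: 111000 XOR 101011 = 010011
  pos 1: 100110 XOR 101011 = 001101
  pos 3: 110111 XOR 101011 = 011100
  pos 4: 111000 XOR 101011 = 010011
  pos 5: 100110 XOR 101011 = 001101
  pos 7: 110100 XOR 101011 = 011111
  pos 8: 111111 XOR 101011 = 010100
  pos 9: 101001 XOR 101011 = 000010
Remainder = 00010 (nonzero — an error is detected).

00010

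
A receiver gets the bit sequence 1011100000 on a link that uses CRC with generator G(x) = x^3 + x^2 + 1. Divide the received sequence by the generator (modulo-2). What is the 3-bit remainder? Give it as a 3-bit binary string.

Modulo-2 division of 1011100000 by 1101:
  pos 0: 1011 XOR 1101 = 0110
  pos 1: 1101 XOR 1101 = 0000
Remainder = 000 (zero — the frame passes the CRC check).

000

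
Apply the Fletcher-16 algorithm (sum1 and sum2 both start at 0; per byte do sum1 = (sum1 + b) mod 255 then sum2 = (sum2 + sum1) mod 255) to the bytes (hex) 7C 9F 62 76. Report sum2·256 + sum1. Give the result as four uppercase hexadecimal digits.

0CF4

Running sums (mod 255):
  after byte 0 (7C): sum1=124, sum2=124
  after byte 1 (9F): sum1=28, sum2=152
  after byte 2 (62): sum1=126, sum2=23
  after byte 3 (76): sum1=244, sum2=12
Checksum = sum2·256 + sum1 = 12·256 + 244 = 3316 = 0x0CF4.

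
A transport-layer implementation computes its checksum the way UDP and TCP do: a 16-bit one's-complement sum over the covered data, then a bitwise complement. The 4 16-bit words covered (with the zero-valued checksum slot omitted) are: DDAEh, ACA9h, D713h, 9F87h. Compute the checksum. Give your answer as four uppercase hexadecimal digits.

One's-complement addition (fold any carry out of bit 15 back into bit 0):
  0xDDAE + 0xACA9 = 0x18A57 → wrap carry → 0x8A58
  0x8A58 + 0xD713 = 0x1616B → wrap carry → 0x616C
  0x616C + 0x9F87 = 0x100F3 → wrap carry → 0x00F4
One's-complement sum = 0x00F4.
Checksum = ~0x00F4 & 0xFFFF = 0xFF0B.

FF0B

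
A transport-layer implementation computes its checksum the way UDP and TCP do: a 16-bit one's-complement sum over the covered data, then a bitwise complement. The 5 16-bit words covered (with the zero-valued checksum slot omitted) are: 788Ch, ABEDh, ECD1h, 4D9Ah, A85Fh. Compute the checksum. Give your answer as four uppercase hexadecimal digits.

One's-complement addition (fold any carry out of bit 15 back into bit 0):
  0x788C + 0xABED = 0x12479 → wrap carry → 0x247A
  0x247A + 0xECD1 = 0x1114B → wrap carry → 0x114C
  0x114C + 0x4D9A = 0x05EE6
  0x5EE6 + 0xA85F = 0x10745 → wrap carry → 0x0746
One's-complement sum = 0x0746.
Checksum = ~0x0746 & 0xFFFF = 0xF8B9.

F8B9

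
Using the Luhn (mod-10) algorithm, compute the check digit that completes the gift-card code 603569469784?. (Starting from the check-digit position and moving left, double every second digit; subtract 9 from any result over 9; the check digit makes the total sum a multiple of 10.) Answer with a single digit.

8

Partial digits right→left: 4 8 7 9 6 4 9 6 5 3 0 6
Double every second digit counting from the check-digit position (so the 1st, 3rd, 5th, ... of the partial from the right).
  doubled (with −9 where >9): 8 5 3 9 1 0 → sum 26
  kept as-is: 8 9 4 6 3 6 → sum 36
Total = 26 + 36 = 62.
Check digit = (10 − (62 mod 10)) mod 10 = 8.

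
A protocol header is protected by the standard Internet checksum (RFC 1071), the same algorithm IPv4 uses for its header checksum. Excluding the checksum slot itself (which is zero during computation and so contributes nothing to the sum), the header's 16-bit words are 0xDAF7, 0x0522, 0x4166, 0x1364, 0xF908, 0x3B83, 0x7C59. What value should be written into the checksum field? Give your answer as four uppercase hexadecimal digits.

1A36

One's-complement addition (fold any carry out of bit 15 back into bit 0):
  0xDAF7 + 0x0522 = 0x0E019
  0xE019 + 0x4166 = 0x1217F → wrap carry → 0x2180
  0x2180 + 0x1364 = 0x034E4
  0x34E4 + 0xF908 = 0x12DEC → wrap carry → 0x2DED
  0x2DED + 0x3B83 = 0x06970
  0x6970 + 0x7C59 = 0x0E5C9
One's-complement sum = 0xE5C9.
Checksum = ~0xE5C9 & 0xFFFF = 0x1A36.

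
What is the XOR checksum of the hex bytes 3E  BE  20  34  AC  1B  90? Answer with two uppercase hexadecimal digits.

B3

XOR the bytes together:
  start with 0x3E
  0x3E ⊕ 0xBE = 0x80
  0x80 ⊕ 0x20 = 0xA0
  0xA0 ⊕ 0x34 = 0x94
  0x94 ⊕ 0xAC = 0x38
  0x38 ⊕ 0x1B = 0x23
  0x23 ⊕ 0x90 = 0xB3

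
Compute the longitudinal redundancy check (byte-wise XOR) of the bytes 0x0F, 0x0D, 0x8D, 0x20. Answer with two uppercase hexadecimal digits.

AF

XOR the bytes together:
  start with 0x0F
  0x0F ⊕ 0x0D = 0x02
  0x02 ⊕ 0x8D = 0x8F
  0x8F ⊕ 0x20 = 0xAF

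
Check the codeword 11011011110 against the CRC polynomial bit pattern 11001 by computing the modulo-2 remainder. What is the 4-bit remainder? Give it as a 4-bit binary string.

Modulo-2 division of 11011011110 by 11001:
  pos 0: 11011 XOR 11001 = 00010
  pos 3: 10011 XOR 11001 = 01010
  pos 4: 10101 XOR 11001 = 01100
  pos 5: 11001 XOR 11001 = 00000
Remainder = 0000 (zero — the frame passes the CRC check).

0000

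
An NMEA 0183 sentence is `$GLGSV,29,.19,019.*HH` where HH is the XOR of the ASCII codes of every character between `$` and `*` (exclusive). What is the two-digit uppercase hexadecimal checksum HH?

5E

XOR the ASCII codes of the payload characters:
  'G' = 0x47 → acc = 0x47
  'L' = 0x4C → acc = 0x0B
  'G' = 0x47 → acc = 0x4C
  'S' = 0x53 → acc = 0x1F
  'V' = 0x56 → acc = 0x49
  ',' = 0x2C → acc = 0x65
  '2' = 0x32 → acc = 0x57
  '9' = 0x39 → acc = 0x6E
  ',' = 0x2C → acc = 0x42
  '.' = 0x2E → acc = 0x6C
  '1' = 0x31 → acc = 0x5D
  '9' = 0x39 → acc = 0x64
  ',' = 0x2C → acc = 0x48
  '0' = 0x30 → acc = 0x78
  '1' = 0x31 → acc = 0x49
  '9' = 0x39 → acc = 0x70
  '.' = 0x2E → acc = 0x5E
Checksum = 0x5E.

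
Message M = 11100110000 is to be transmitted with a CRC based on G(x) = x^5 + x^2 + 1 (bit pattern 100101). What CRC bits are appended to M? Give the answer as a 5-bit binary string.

10101

Append 5 zeros: 1110011000000000. Divide by 100101 (XOR where the leading bit is 1):
  pos 0: 111001 XOR 100101 = 011100
  pos 1: 111001 XOR 100101 = 011100
  pos 2: 111000 XOR 100101 = 011101
  pos 3: 111010 XOR 100101 = 011111
  pos 4: 111110 XOR 100101 = 011011
  pos 5: 110110 XOR 100101 = 010011
  pos 6: 100110 XOR 100101 = 000011
  pos 10: 110000 XOR 100101 = 010101
Remainder (last 5 bits) = 10101. This is the CRC / FCS.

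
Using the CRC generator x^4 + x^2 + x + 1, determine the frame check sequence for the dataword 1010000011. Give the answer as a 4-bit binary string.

0101

Append 4 zeros: 10100000110000. Divide by 10111 (XOR where the leading bit is 1):
  pos 0: 10100 XOR 10111 = 00011
  pos 3: 11000 XOR 10111 = 01111
  pos 4: 11111 XOR 10111 = 01000
  pos 5: 10001 XOR 10111 = 00110
  pos 7: 11000 XOR 10111 = 01111
  pos 8: 11110 XOR 10111 = 01001
  pos 9: 10010 XOR 10111 = 00101
Remainder (last 4 bits) = 0101. This is the CRC / FCS.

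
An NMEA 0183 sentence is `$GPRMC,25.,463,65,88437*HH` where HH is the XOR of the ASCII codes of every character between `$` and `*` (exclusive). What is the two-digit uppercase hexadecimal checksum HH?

60

XOR the ASCII codes of the payload characters:
  'G' = 0x47 → acc = 0x47
  'P' = 0x50 → acc = 0x17
  'R' = 0x52 → acc = 0x45
  'M' = 0x4D → acc = 0x08
  'C' = 0x43 → acc = 0x4B
  ',' = 0x2C → acc = 0x67
  '2' = 0x32 → acc = 0x55
  '5' = 0x35 → acc = 0x60
  '.' = 0x2E → acc = 0x4E
  ',' = 0x2C → acc = 0x62
  '4' = 0x34 → acc = 0x56
  '6' = 0x36 → acc = 0x60
  '3' = 0x33 → acc = 0x53
  ',' = 0x2C → acc = 0x7F
  '6' = 0x36 → acc = 0x49
  '5' = 0x35 → acc = 0x7C
  ',' = 0x2C → acc = 0x50
  '8' = 0x38 → acc = 0x68
  '8' = 0x38 → acc = 0x50
  '4' = 0x34 → acc = 0x64
  '3' = 0x33 → acc = 0x57
  '7' = 0x37 → acc = 0x60
Checksum = 0x60.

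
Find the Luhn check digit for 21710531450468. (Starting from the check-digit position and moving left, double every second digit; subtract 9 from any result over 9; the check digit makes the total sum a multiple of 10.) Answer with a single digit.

Partial digits right→left: 8 6 4 0 5 4 1 3 5 0 1 7 1 2
Double every second digit counting from the check-digit position (so the 1st, 3rd, 5th, ... of the partial from the right).
  doubled (with −9 where >9): 7 8 1 2 1 2 2 → sum 23
  kept as-is: 6 0 4 3 0 7 2 → sum 22
Total = 23 + 22 = 45.
Check digit = (10 − (45 mod 10)) mod 10 = 5.

5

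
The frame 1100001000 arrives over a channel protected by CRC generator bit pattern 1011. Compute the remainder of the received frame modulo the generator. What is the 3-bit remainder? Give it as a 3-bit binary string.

101

Modulo-2 division of 1100001000 by 1011:
  pos 0: 1100 XOR 1011 = 0111
  pos 1: 1110 XOR 1011 = 0101
  pos 2: 1010 XOR 1011 = 0001
  pos 5: 1100 XOR 1011 = 0111
  pos 6: 1110 XOR 1011 = 0101
Remainder = 101 (nonzero — an error is detected).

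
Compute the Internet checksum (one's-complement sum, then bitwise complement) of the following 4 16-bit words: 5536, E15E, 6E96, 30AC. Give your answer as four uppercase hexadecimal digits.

One's-complement addition (fold any carry out of bit 15 back into bit 0):
  0x5536 + 0xE15E = 0x13694 → wrap carry → 0x3695
  0x3695 + 0x6E96 = 0x0A52B
  0xA52B + 0x30AC = 0x0D5D7
One's-complement sum = 0xD5D7.
Checksum = ~0xD5D7 & 0xFFFF = 0x2A28.

2A28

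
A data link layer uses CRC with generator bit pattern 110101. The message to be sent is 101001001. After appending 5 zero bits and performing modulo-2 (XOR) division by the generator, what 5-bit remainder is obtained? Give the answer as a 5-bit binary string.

Append 5 zeros: 10100100100000. Divide by 110101 (XOR where the leading bit is 1):
  pos 0: 101001 XOR 110101 = 011100
  pos 1: 111000 XOR 110101 = 001101
  pos 3: 110101 XOR 110101 = 000000
Remainder (last 5 bits) = 00000. This is the CRC / FCS.

00000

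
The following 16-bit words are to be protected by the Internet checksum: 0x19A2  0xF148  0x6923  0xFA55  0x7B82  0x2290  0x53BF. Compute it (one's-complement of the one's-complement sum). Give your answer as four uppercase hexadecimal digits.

9FC9

One's-complement addition (fold any carry out of bit 15 back into bit 0):
  0x19A2 + 0xF148 = 0x10AEA → wrap carry → 0x0AEB
  0x0AEB + 0x6923 = 0x0740E
  0x740E + 0xFA55 = 0x16E63 → wrap carry → 0x6E64
  0x6E64 + 0x7B82 = 0x0E9E6
  0xE9E6 + 0x2290 = 0x10C76 → wrap carry → 0x0C77
  0x0C77 + 0x53BF = 0x06036
One's-complement sum = 0x6036.
Checksum = ~0x6036 & 0xFFFF = 0x9FC9.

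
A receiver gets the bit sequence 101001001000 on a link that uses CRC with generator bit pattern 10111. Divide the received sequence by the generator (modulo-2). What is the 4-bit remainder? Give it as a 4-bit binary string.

0000

Modulo-2 division of 101001001000 by 10111:
  pos 0: 10100 XOR 10111 = 00011
  pos 3: 11100 XOR 10111 = 01011
  pos 4: 10111 XOR 10111 = 00000
Remainder = 0000 (zero — the frame passes the CRC check).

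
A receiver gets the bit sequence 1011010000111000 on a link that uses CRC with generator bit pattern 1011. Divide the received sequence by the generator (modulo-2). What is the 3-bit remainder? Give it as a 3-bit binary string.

001

Modulo-2 division of 1011010000111000 by 1011:
  pos 0: 1011 XOR 1011 = 0000
  pos 5: 1000 XOR 1011 = 0011
  pos 7: 1101 XOR 1011 = 0110
  pos 8: 1101 XOR 1011 = 0110
  pos 9: 1101 XOR 1011 = 0110
  pos 10: 1100 XOR 1011 = 0111
  pos 11: 1110 XOR 1011 = 0101
  pos 12: 1010 XOR 1011 = 0001
Remainder = 001 (nonzero — an error is detected).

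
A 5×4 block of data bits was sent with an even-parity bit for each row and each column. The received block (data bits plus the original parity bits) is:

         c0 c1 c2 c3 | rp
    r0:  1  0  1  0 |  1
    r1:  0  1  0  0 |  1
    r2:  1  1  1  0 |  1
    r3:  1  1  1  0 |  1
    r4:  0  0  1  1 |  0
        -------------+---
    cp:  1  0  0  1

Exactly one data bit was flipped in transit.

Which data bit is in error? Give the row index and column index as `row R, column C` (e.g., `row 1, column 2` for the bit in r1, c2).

Recompute each row's even parity and compare to rp:
  r0: data parity 0, sent rp 1 → mismatch
  r1: data parity 1, sent rp 1 → ok
  r2: data parity 1, sent rp 1 → ok
  r3: data parity 1, sent rp 1 → ok
  r4: data parity 0, sent rp 0 → ok
Recompute each column's even parity and compare to cp:
  c0: data parity 1, sent cp 1 → ok
  c1: data parity 1, sent cp 0 → mismatch
  c2: data parity 0, sent cp 0 → ok
  c3: data parity 1, sent cp 1 → ok
Exactly one row (r0) and one column (c1) fail → the flipped bit is at their intersection.

row 0, column 1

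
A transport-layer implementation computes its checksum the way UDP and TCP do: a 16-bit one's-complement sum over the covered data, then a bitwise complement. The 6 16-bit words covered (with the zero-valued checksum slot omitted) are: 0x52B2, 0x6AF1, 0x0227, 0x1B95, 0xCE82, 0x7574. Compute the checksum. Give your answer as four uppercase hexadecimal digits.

One's-complement addition (fold any carry out of bit 15 back into bit 0):
  0x52B2 + 0x6AF1 = 0x0BDA3
  0xBDA3 + 0x0227 = 0x0BFCA
  0xBFCA + 0x1B95 = 0x0DB5F
  0xDB5F + 0xCE82 = 0x1A9E1 → wrap carry → 0xA9E2
  0xA9E2 + 0x7574 = 0x11F56 → wrap carry → 0x1F57
One's-complement sum = 0x1F57.
Checksum = ~0x1F57 & 0xFFFF = 0xE0A8.

E0A8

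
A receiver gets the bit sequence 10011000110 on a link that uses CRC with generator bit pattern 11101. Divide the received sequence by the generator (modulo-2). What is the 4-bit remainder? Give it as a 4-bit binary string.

0001

Modulo-2 division of 10011000110 by 11101:
  pos 0: 10011 XOR 11101 = 01110
  pos 1: 11100 XOR 11101 = 00001
  pos 5: 10011 XOR 11101 = 01110
  pos 6: 11100 XOR 11101 = 00001
Remainder = 0001 (nonzero — an error is detected).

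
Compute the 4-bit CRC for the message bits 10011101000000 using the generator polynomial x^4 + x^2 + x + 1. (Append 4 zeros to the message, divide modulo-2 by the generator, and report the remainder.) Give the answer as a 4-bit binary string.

0100

Append 4 zeros: 100111010000000000. Divide by 10111 (XOR where the leading bit is 1):
  pos 0: 10011 XOR 10111 = 00100
  pos 2: 10010 XOR 10111 = 00101
  pos 4: 10110 XOR 10111 = 00001
  pos 8: 10000 XOR 10111 = 00111
  pos 10: 11100 XOR 10111 = 01011
  pos 11: 10110 XOR 10111 = 00001
Remainder (last 4 bits) = 0100. This is the CRC / FCS.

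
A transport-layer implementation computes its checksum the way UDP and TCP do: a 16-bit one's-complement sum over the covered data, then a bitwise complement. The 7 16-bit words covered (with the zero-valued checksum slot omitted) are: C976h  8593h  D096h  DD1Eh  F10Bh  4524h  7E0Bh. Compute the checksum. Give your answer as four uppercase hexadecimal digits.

One's-complement addition (fold any carry out of bit 15 back into bit 0):
  0xC976 + 0x8593 = 0x14F09 → wrap carry → 0x4F0A
  0x4F0A + 0xD096 = 0x11FA0 → wrap carry → 0x1FA1
  0x1FA1 + 0xDD1E = 0x0FCBF
  0xFCBF + 0xF10B = 0x1EDCA → wrap carry → 0xEDCB
  0xEDCB + 0x4524 = 0x132EF → wrap carry → 0x32F0
  0x32F0 + 0x7E0B = 0x0B0FB
One's-complement sum = 0xB0FB.
Checksum = ~0xB0FB & 0xFFFF = 0x4F04.

4F04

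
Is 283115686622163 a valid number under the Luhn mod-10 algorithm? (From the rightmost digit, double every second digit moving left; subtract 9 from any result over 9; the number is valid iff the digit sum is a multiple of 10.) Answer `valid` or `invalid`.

invalid

From the right, keep odd positions and double even positions (subtract 9 from any doubled value over 9):
  doubled (positions 2,4,...): 3 4 3 7 1 2 7 → sum 27
  kept (positions 1,3,...): 3 1 2 6 6 1 3 2 → sum 24
Total = 51.
51 mod 10 = 1, so the number is invalid.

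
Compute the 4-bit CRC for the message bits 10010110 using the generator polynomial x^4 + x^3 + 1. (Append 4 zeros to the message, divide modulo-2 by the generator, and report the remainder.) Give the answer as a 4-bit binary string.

0111

Append 4 zeros: 100101100000. Divide by 11001 (XOR where the leading bit is 1):
  pos 0: 10010 XOR 11001 = 01011
  pos 1: 10111 XOR 11001 = 01110
  pos 2: 11101 XOR 11001 = 00100
  pos 4: 10000 XOR 11001 = 01001
  pos 5: 10010 XOR 11001 = 01011
  pos 6: 10110 XOR 11001 = 01111
  pos 7: 11110 XOR 11001 = 00111
Remainder (last 4 bits) = 0111. This is the CRC / FCS.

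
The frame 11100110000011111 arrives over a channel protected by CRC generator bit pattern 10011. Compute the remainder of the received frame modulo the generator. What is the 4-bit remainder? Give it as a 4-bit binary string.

1111

Modulo-2 division of 11100110000011111 by 10011:
  pos 0: 11100 XOR 10011 = 01111
  pos 1: 11111 XOR 10011 = 01100
  pos 2: 11001 XOR 10011 = 01010
  pos 3: 10100 XOR 10011 = 00111
  pos 5: 11100 XOR 10011 = 01111
  pos 6: 11110 XOR 10011 = 01101
  pos 7: 11010 XOR 10011 = 01001
  pos 8: 10011 XOR 10011 = 00000
Remainder = 1111 (nonzero — an error is detected).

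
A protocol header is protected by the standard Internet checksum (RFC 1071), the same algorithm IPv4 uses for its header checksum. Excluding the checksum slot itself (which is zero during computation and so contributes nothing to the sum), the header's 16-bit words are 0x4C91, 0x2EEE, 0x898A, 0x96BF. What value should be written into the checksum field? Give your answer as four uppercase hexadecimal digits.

6436

One's-complement addition (fold any carry out of bit 15 back into bit 0):
  0x4C91 + 0x2EEE = 0x07B7F
  0x7B7F + 0x898A = 0x10509 → wrap carry → 0x050A
  0x050A + 0x96BF = 0x09BC9
One's-complement sum = 0x9BC9.
Checksum = ~0x9BC9 & 0xFFFF = 0x6436.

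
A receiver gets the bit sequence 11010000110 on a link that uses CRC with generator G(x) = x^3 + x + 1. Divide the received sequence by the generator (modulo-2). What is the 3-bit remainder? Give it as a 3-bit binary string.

Modulo-2 division of 11010000110 by 1011:
  pos 0: 1101 XOR 1011 = 0110
  pos 1: 1100 XOR 1011 = 0111
  pos 2: 1110 XOR 1011 = 0101
  pos 3: 1010 XOR 1011 = 0001
  pos 6: 1011 XOR 1011 = 0000
Remainder = 000 (zero — the frame passes the CRC check).

000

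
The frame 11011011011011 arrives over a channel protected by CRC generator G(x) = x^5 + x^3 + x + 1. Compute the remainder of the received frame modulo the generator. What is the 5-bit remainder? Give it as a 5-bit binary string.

Modulo-2 division of 11011011011011 by 101011:
  pos 0: 110110 XOR 101011 = 011101
  pos 1: 111011 XOR 101011 = 010000
  pos 2: 100001 XOR 101011 = 001010
  pos 4: 101001 XOR 101011 = 000010
  pos 8: 101011 XOR 101011 = 000000
Remainder = 00000 (zero — the frame passes the CRC check).

00000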